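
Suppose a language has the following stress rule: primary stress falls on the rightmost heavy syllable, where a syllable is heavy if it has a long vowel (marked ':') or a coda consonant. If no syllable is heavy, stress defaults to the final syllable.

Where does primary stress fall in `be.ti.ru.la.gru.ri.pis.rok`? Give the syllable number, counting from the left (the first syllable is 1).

8

Weights: 1 be L, 2 ti L, 3 ru L, 4 la L, 5 gru L, 6 ri L, 7 pis H, 8 rok H.
Heavy syllables in the domain: 7, 8. The rightmost is syllable 8 (rok).
Primary stress: syllable 8 → be.ti.ru.la.gru.ri.pis.ˈrok.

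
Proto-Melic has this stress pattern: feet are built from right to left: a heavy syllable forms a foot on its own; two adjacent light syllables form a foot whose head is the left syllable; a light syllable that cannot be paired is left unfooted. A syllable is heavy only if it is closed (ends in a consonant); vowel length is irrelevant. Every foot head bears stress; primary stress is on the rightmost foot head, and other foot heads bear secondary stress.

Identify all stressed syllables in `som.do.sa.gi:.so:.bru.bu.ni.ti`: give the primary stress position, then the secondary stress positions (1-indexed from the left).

primary 8, secondary 1, 2, 4, 6

Weights: 1 som H, 2 do L, 3 sa L, 4 gi: L, 5 so: L, 6 bru L, 7 bu L, 8 ni L, 9 ti L.
Parse right to left (heavy = foot alone; LL = one foot; stranded L unfooted): (ˈsom) (ˈdo.sa) (ˈgi:.so:) (ˈbru.bu) (ˈni.ti).
Foot heads: 1, 2, 4, 6, 8.
Primary stress on the rightmost head = syllable 8.
Secondary stress on 1, 2, 4, 6: ˌsom.ˌdo.sa.ˌgi:.so:.ˌbru.bu.ˈni.ti.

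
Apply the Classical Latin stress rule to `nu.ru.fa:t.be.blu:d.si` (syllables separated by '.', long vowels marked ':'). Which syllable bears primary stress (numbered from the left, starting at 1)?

5

Classical Latin: stress the penult if heavy (long vowel or closed), else the antepenult.
Weights: 4 be L, 5 blu:d H, 6 si L.
The penult (syllable 5, blu:d) is heavy, so it takes stress.
Stress on syllable 5: nu.ru.fa:t.be.ˈblu:d.si.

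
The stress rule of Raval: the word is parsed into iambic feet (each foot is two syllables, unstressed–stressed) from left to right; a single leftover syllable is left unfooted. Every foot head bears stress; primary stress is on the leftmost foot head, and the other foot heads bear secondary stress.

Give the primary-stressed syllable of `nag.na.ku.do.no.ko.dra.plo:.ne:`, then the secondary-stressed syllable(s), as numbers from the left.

Parse left to right into iambic (σˈσ) feet: (nag.ˈna) (ku.ˈdo) (no.ˈko) (dra.ˈplo:) ne:. Syllable 9 is left unfooted.
Foot heads (stressed positions): 2, 4, 6, 8.
End Rule Leftmost: primary stress on the leftmost head = syllable 2.
Secondary stress on 4, 6, 8: nag.ˈna.ku.ˌdo.no.ˌko.dra.ˌplo:.ne:.

primary 2, secondary 4, 6, 8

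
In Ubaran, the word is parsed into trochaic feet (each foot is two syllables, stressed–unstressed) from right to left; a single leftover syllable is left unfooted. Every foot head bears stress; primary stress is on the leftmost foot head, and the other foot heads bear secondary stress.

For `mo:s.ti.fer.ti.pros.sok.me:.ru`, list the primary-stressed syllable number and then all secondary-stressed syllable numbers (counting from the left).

primary 1, secondary 3, 5, 7

Parse right to left into trochaic (ˈσσ) feet: (ˈmo:s.ti) (ˈfer.ti) (ˈpros.sok) (ˈme:.ru).
Foot heads (stressed positions): 1, 3, 5, 7.
End Rule Leftmost: primary stress on the leftmost head = syllable 1.
Secondary stress on 3, 5, 7: ˈmo:s.ti.ˌfer.ti.ˌpros.sok.ˌme:.ru.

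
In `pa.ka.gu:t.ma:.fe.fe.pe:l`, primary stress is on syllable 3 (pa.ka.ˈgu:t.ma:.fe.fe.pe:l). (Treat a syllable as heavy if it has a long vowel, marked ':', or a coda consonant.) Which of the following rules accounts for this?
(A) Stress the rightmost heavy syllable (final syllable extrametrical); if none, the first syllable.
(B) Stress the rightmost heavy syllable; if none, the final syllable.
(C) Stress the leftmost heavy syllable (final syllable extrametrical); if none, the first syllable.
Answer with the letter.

Rule A → syllable 4 (observed: 3).
Rule B → syllable 7 (observed: 3).
Rule C → syllable 3 ✓.

C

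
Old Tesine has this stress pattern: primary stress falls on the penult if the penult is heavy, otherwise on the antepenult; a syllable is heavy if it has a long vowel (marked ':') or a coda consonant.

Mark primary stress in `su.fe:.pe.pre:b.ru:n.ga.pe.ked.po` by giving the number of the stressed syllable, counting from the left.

Weights: 7 pe L, 8 ked H, 9 po L.
The penult (syllable 8, ked) is heavy, so it takes stress.
Primary stress: syllable 8 → su.fe:.pe.pre:b.ru:n.ga.pe.ˈked.po.

8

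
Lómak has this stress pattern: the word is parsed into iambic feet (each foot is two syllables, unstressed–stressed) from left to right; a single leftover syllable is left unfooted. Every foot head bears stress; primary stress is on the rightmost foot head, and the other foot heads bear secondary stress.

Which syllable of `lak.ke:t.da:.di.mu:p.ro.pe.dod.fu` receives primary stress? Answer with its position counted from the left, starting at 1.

8

Parse left to right into iambic (σˈσ) feet: (lak.ˈke:t) (da:.ˈdi) (mu:p.ˈro) (pe.ˈdod) fu. Syllable 9 is left unfooted.
Foot heads (stressed positions): 2, 4, 6, 8.
End Rule Rightmost: primary stress on the rightmost head = syllable 8.
Primary stress: syllable 8 → lak.ke:t.da:.di.mu:p.ro.pe.ˈdod.fu.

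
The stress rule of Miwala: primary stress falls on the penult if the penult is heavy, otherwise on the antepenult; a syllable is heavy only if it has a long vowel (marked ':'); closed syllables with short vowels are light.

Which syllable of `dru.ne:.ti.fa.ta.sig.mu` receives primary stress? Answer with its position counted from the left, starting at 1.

5

Weights: 5 ta L, 6 sig L, 7 mu L.
The penult (syllable 6, sig) is light, so stress falls on the antepenult (syllable 5, ta).
Primary stress: syllable 5 → dru.ne:.ti.fa.ˈta.sig.mu.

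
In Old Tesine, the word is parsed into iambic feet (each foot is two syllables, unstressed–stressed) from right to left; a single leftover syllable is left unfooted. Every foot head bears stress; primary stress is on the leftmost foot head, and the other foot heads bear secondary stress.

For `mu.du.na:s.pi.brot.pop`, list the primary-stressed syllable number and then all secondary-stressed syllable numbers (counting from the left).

Parse right to left into iambic (σˈσ) feet: (mu.ˈdu) (na:s.ˈpi) (brot.ˈpop).
Foot heads (stressed positions): 2, 4, 6.
End Rule Leftmost: primary stress on the leftmost head = syllable 2.
Secondary stress on 4, 6: mu.ˈdu.na:s.ˌpi.brot.ˌpop.

primary 2, secondary 4, 6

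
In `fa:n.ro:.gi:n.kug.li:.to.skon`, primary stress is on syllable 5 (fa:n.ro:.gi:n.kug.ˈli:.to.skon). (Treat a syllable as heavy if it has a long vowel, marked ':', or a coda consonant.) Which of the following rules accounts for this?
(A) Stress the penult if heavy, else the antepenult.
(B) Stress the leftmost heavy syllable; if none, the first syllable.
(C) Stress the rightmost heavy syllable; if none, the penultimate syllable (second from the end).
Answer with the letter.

Rule A → syllable 5 ✓.
Rule B → syllable 1 (observed: 5).
Rule C → syllable 7 (observed: 5).

A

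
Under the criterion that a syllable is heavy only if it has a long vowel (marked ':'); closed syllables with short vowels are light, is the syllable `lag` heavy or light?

`lag`: short vowel, closed (coda /g/). Short vowel → light.

light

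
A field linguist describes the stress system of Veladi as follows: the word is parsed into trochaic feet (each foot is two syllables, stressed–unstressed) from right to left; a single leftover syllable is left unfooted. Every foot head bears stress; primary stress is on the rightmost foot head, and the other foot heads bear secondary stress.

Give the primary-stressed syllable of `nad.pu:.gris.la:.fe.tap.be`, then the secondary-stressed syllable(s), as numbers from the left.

primary 6, secondary 2, 4

Parse right to left into trochaic (ˈσσ) feet: nad (ˈpu:.gris) (ˈla:.fe) (ˈtap.be). Syllable 1 is left unfooted.
Foot heads (stressed positions): 2, 4, 6.
End Rule Rightmost: primary stress on the rightmost head = syllable 6.
Secondary stress on 2, 4: nad.ˌpu:.gris.ˌla:.fe.ˈtap.be.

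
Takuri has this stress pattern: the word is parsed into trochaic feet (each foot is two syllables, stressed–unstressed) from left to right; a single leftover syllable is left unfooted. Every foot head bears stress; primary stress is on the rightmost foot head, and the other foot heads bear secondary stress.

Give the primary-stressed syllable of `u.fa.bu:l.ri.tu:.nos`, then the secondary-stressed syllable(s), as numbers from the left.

Parse left to right into trochaic (ˈσσ) feet: (ˈu.fa) (ˈbu:l.ri) (ˈtu:.nos).
Foot heads (stressed positions): 1, 3, 5.
End Rule Rightmost: primary stress on the rightmost head = syllable 5.
Secondary stress on 1, 3: ˌu.fa.ˌbu:l.ri.ˈtu:.nos.

primary 5, secondary 1, 3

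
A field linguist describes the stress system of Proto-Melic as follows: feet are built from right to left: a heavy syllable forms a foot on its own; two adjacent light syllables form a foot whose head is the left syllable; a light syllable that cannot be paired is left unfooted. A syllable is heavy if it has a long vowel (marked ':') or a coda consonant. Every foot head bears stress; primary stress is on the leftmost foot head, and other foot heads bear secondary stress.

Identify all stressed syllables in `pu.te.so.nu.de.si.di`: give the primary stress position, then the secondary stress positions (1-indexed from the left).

primary 2, secondary 4, 6

Weights: 1 pu L, 2 te L, 3 so L, 4 nu L, 5 de L, 6 si L, 7 di L.
Parse right to left (heavy = foot alone; LL = one foot; stranded L unfooted): pu (ˈte.so) (ˈnu.de) (ˈsi.di).
Foot heads: 2, 4, 6.
Primary stress on the leftmost head = syllable 2.
Secondary stress on 4, 6: pu.ˈte.so.ˌnu.de.ˌsi.di.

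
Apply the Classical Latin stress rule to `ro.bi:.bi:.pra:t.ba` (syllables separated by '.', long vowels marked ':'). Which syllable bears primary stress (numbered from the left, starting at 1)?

4

Classical Latin: stress the penult if heavy (long vowel or closed), else the antepenult.
Weights: 3 bi: H, 4 pra:t H, 5 ba L.
The penult (syllable 4, pra:t) is heavy, so it takes stress.
Stress on syllable 4: ro.bi:.bi:.ˈpra:t.ba.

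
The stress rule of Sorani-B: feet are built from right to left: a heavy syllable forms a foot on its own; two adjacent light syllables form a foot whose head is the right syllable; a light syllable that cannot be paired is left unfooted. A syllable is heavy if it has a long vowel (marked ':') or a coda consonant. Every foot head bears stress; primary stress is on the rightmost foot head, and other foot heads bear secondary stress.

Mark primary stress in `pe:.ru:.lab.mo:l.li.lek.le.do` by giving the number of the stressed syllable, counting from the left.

Weights: 1 pe: H, 2 ru: H, 3 lab H, 4 mo:l H, 5 li L, 6 lek H, 7 le L, 8 do L.
Parse right to left (heavy = foot alone; LL = one foot; stranded L unfooted): (ˈpe:) (ˈru:) (ˈlab) (ˈmo:l) li (ˈlek) (le.ˈdo).
Foot heads: 1, 2, 3, 4, 6, 8.
Primary stress on the rightmost head = syllable 8.
Primary stress: syllable 8 → pe:.ru:.lab.mo:l.li.lek.le.ˈdo.

8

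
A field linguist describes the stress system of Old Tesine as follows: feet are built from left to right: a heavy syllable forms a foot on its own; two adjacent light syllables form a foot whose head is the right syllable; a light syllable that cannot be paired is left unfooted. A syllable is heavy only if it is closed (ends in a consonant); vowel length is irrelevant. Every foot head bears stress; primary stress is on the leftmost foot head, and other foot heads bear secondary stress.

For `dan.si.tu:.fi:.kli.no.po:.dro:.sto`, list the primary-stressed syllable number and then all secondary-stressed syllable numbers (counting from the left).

Weights: 1 dan H, 2 si L, 3 tu: L, 4 fi: L, 5 kli L, 6 no L, 7 po: L, 8 dro: L, 9 sto L.
Parse left to right (heavy = foot alone; LL = one foot; stranded L unfooted): (ˈdan) (si.ˈtu:) (fi:.ˈkli) (no.ˈpo:) (dro:.ˈsto).
Foot heads: 1, 3, 5, 7, 9.
Primary stress on the leftmost head = syllable 1.
Secondary stress on 3, 5, 7, 9: ˈdan.si.ˌtu:.fi:.ˌkli.no.ˌpo:.dro:.ˌsto.

primary 1, secondary 3, 5, 7, 9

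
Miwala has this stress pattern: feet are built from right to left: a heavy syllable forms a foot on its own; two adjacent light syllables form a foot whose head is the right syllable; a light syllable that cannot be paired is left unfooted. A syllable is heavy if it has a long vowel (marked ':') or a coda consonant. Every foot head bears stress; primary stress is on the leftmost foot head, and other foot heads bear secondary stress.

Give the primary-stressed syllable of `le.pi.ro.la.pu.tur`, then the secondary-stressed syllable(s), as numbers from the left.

Weights: 1 le L, 2 pi L, 3 ro L, 4 la L, 5 pu L, 6 tur H.
Parse right to left (heavy = foot alone; LL = one foot; stranded L unfooted): le (pi.ˈro) (la.ˈpu) (ˈtur).
Foot heads: 3, 5, 6.
Primary stress on the leftmost head = syllable 3.
Secondary stress on 5, 6: le.pi.ˈro.la.ˌpu.ˌtur.

primary 3, secondary 5, 6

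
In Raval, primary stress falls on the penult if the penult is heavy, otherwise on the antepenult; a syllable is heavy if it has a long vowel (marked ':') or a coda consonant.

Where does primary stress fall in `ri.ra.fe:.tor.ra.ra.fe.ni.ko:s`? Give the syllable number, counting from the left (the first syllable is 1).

Weights: 7 fe L, 8 ni L, 9 ko:s H.
The penult (syllable 8, ni) is light, so stress falls on the antepenult (syllable 7, fe).
Primary stress: syllable 7 → ri.ra.fe:.tor.ra.ra.ˈfe.ni.ko:s.

7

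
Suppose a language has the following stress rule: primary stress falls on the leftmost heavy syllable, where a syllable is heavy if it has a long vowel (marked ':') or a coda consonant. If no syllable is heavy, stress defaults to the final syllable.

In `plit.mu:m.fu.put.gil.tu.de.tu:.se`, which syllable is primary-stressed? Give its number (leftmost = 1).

1

Weights: 1 plit H, 2 mu:m H, 3 fu L, 4 put H, 5 gil H, 6 tu L, 7 de L, 8 tu: H, 9 se L.
Heavy syllables in the domain: 1, 2, 4, 5, 8. The leftmost is syllable 1 (plit).
Primary stress: syllable 1 → ˈplit.mu:m.fu.put.gil.tu.de.tu:.se.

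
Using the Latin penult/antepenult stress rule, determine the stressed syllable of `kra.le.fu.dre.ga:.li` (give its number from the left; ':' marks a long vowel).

Classical Latin: stress the penult if heavy (long vowel or closed), else the antepenult.
Weights: 4 dre L, 5 ga: H, 6 li L.
The penult (syllable 5, ga:) is heavy, so it takes stress.
Stress on syllable 5: kra.le.fu.dre.ˈga:.li.

5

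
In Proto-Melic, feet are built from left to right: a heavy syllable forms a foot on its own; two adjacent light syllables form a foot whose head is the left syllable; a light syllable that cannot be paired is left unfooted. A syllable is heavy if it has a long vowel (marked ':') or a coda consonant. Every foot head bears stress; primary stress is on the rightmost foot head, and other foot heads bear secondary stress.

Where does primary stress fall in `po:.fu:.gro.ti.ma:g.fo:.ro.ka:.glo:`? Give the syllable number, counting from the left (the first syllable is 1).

Weights: 1 po: H, 2 fu: H, 3 gro L, 4 ti L, 5 ma:g H, 6 fo: H, 7 ro L, 8 ka: H, 9 glo: H.
Parse left to right (heavy = foot alone; LL = one foot; stranded L unfooted): (ˈpo:) (ˈfu:) (ˈgro.ti) (ˈma:g) (ˈfo:) ro (ˈka:) (ˈglo:).
Foot heads: 1, 2, 3, 5, 6, 8, 9.
Primary stress on the rightmost head = syllable 9.
Primary stress: syllable 9 → po:.fu:.gro.ti.ma:g.fo:.ro.ka:.ˈglo:.

9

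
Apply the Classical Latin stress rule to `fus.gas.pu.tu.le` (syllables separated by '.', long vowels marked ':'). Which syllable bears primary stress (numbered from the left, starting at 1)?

3

Classical Latin: stress the penult if heavy (long vowel or closed), else the antepenult.
Weights: 3 pu L, 4 tu L, 5 le L.
The penult (syllable 4, tu) is light, so stress falls on the antepenult (syllable 3, pu).
Stress on syllable 3: fus.gas.ˈpu.tu.le.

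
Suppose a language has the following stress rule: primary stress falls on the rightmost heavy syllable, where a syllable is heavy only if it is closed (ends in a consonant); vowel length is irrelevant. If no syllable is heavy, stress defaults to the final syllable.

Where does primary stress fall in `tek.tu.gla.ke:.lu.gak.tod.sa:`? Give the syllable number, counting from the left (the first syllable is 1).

Weights: 1 tek H, 2 tu L, 3 gla L, 4 ke: L, 5 lu L, 6 gak H, 7 tod H, 8 sa: L.
Heavy syllables in the domain: 1, 6, 7. The rightmost is syllable 7 (tod).
Primary stress: syllable 7 → tek.tu.gla.ke:.lu.gak.ˈtod.sa:.

7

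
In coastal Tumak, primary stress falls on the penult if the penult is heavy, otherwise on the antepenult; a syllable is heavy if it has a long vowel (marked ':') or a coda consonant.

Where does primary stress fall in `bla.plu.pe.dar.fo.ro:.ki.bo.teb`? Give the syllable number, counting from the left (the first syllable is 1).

Weights: 7 ki L, 8 bo L, 9 teb H.
The penult (syllable 8, bo) is light, so stress falls on the antepenult (syllable 7, ki).
Primary stress: syllable 7 → bla.plu.pe.dar.fo.ro:.ˈki.bo.teb.

7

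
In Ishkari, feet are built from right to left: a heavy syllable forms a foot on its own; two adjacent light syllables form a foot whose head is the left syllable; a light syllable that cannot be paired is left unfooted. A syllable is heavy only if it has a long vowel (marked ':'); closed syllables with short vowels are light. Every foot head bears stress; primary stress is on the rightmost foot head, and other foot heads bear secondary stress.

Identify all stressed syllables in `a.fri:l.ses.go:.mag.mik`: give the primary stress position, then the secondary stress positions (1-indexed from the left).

Weights: 1 a L, 2 fri:l H, 3 ses L, 4 go: H, 5 mag L, 6 mik L.
Parse right to left (heavy = foot alone; LL = one foot; stranded L unfooted): a (ˈfri:l) ses (ˈgo:) (ˈmag.mik).
Foot heads: 2, 4, 5.
Primary stress on the rightmost head = syllable 5.
Secondary stress on 2, 4: a.ˌfri:l.ses.ˌgo:.ˈmag.mik.

primary 5, secondary 2, 4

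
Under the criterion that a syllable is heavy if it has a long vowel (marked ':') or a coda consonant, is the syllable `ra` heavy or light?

light

`ra`: short vowel, open (no coda). Short vowel, open → light.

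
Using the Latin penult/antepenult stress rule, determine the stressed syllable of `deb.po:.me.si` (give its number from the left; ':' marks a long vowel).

Classical Latin: stress the penult if heavy (long vowel or closed), else the antepenult.
Weights: 2 po: H, 3 me L, 4 si L.
The penult (syllable 3, me) is light, so stress falls on the antepenult (syllable 2, po:).
Stress on syllable 2: deb.ˈpo:.me.si.

2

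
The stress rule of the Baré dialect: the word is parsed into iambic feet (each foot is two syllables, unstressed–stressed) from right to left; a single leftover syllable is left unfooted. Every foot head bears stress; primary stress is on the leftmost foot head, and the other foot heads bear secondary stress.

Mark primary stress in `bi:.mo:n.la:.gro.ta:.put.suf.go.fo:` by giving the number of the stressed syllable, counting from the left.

3

Parse right to left into iambic (σˈσ) feet: bi: (mo:n.ˈla:) (gro.ˈta:) (put.ˈsuf) (go.ˈfo:). Syllable 1 is left unfooted.
Foot heads (stressed positions): 3, 5, 7, 9.
End Rule Leftmost: primary stress on the leftmost head = syllable 3.
Primary stress: syllable 3 → bi:.mo:n.ˈla:.gro.ta:.put.suf.go.fo:.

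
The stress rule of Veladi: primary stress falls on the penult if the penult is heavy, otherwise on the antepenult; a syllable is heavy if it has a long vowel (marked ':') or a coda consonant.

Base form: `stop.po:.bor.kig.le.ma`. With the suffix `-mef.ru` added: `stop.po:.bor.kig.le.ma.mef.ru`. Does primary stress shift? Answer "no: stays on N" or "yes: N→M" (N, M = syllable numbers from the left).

Base `stop.po:.bor.kig.le.ma` (6 syllables):
  Weights: 4 kig H, 5 le L, 6 ma L.
  The penult (syllable 5, le) is light, so stress falls on the antepenult (syllable 4, kig).
  → primary stress on syllable 4.
Suffixed `stop.po:.bor.kig.le.ma.mef.ru` (8 syllables):
  Weights: 6 ma L, 7 mef H, 8 ru L.
  The penult (syllable 7, mef) is heavy, so it takes stress.
  → primary stress on syllable 7.

yes: 4→7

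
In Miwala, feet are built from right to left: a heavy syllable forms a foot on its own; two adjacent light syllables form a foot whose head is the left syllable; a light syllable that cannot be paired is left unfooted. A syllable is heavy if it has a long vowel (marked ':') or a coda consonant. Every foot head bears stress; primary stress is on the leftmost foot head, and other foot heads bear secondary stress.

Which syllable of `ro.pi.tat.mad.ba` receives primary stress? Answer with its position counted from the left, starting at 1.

Weights: 1 ro L, 2 pi L, 3 tat H, 4 mad H, 5 ba L.
Parse right to left (heavy = foot alone; LL = one foot; stranded L unfooted): (ˈro.pi) (ˈtat) (ˈmad) ba.
Foot heads: 1, 3, 4.
Primary stress on the leftmost head = syllable 1.
Primary stress: syllable 1 → ˈro.pi.tat.mad.ba.

1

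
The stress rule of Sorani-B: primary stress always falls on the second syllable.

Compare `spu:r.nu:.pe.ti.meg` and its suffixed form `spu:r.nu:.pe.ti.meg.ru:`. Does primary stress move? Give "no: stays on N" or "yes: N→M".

no: stays on 2

Base `spu:r.nu:.pe.ti.meg` (5 syllables):
  The word has 5 syllables; the second syllable is syllable 2 (nu:).
  → primary stress on syllable 2.
Suffixed `spu:r.nu:.pe.ti.meg.ru:` (6 syllables):
  The word has 6 syllables; the second syllable is syllable 2 (nu:).
  → primary stress on syllable 2.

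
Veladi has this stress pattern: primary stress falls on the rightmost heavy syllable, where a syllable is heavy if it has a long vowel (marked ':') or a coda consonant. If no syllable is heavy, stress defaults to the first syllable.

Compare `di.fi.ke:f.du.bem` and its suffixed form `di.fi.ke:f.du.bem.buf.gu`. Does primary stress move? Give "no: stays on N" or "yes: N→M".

Base `di.fi.ke:f.du.bem` (5 syllables):
  Weights: 1 di L, 2 fi L, 3 ke:f H, 4 du L, 5 bem H.
  Heavy syllables in the domain: 3, 5. The rightmost is syllable 5 (bem).
  → primary stress on syllable 5.
Suffixed `di.fi.ke:f.du.bem.buf.gu` (7 syllables):
  Weights: 1 di L, 2 fi L, 3 ke:f H, 4 du L, 5 bem H, 6 buf H, 7 gu L.
  Heavy syllables in the domain: 3, 5, 6. The rightmost is syllable 6 (buf).
  → primary stress on syllable 6.

yes: 5→6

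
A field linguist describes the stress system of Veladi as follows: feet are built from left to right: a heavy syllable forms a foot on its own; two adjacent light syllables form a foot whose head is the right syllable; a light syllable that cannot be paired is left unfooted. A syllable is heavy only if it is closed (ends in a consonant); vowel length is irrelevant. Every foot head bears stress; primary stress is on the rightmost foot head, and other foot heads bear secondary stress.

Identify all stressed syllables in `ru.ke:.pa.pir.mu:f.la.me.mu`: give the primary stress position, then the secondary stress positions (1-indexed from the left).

Weights: 1 ru L, 2 ke: L, 3 pa L, 4 pir H, 5 mu:f H, 6 la L, 7 me L, 8 mu L.
Parse left to right (heavy = foot alone; LL = one foot; stranded L unfooted): (ru.ˈke:) pa (ˈpir) (ˈmu:f) (la.ˈme) mu.
Foot heads: 2, 4, 5, 7.
Primary stress on the rightmost head = syllable 7.
Secondary stress on 2, 4, 5: ru.ˌke:.pa.ˌpir.ˌmu:f.la.ˈme.mu.

primary 7, secondary 2, 4, 5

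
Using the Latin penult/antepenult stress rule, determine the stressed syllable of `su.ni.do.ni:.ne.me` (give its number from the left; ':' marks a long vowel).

Classical Latin: stress the penult if heavy (long vowel or closed), else the antepenult.
Weights: 4 ni: H, 5 ne L, 6 me L.
The penult (syllable 5, ne) is light, so stress falls on the antepenult (syllable 4, ni:).
Stress on syllable 4: su.ni.do.ˈni:.ne.me.

4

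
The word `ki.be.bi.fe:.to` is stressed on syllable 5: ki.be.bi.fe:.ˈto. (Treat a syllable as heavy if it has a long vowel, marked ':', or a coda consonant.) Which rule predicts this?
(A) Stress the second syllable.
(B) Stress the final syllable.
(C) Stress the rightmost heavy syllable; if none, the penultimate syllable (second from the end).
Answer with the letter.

B

Rule A → syllable 2 (observed: 5).
Rule B → syllable 5 ✓.
Rule C → syllable 4 (observed: 5).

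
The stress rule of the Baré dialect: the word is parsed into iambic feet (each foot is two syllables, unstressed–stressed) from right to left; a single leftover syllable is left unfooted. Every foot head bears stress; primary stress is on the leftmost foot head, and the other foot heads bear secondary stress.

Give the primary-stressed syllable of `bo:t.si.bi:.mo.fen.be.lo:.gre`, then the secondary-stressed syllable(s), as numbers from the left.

primary 2, secondary 4, 6, 8

Parse right to left into iambic (σˈσ) feet: (bo:t.ˈsi) (bi:.ˈmo) (fen.ˈbe) (lo:.ˈgre).
Foot heads (stressed positions): 2, 4, 6, 8.
End Rule Leftmost: primary stress on the leftmost head = syllable 2.
Secondary stress on 4, 6, 8: bo:t.ˈsi.bi:.ˌmo.fen.ˌbe.lo:.ˌgre.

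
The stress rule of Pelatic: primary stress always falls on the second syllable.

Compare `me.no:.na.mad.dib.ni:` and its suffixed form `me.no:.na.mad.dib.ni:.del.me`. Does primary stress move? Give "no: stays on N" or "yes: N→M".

Base `me.no:.na.mad.dib.ni:` (6 syllables):
  The word has 6 syllables; the second syllable is syllable 2 (no:).
  → primary stress on syllable 2.
Suffixed `me.no:.na.mad.dib.ni:.del.me` (8 syllables):
  The word has 8 syllables; the second syllable is syllable 2 (no:).
  → primary stress on syllable 2.

no: stays on 2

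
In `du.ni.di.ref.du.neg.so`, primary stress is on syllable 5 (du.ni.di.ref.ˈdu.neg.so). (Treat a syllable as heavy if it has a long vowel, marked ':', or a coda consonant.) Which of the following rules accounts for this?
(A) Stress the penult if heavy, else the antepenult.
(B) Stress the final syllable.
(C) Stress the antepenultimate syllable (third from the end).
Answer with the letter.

Rule A → syllable 6 (observed: 5).
Rule B → syllable 7 (observed: 5).
Rule C → syllable 5 ✓.

C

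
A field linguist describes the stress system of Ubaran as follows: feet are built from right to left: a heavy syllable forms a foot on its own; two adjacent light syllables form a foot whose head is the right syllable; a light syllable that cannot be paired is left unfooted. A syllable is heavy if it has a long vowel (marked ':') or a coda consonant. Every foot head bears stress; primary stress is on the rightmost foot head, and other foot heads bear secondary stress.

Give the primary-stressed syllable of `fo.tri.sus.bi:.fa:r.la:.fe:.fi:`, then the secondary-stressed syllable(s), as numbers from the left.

Weights: 1 fo L, 2 tri L, 3 sus H, 4 bi: H, 5 fa:r H, 6 la: H, 7 fe: H, 8 fi: H.
Parse right to left (heavy = foot alone; LL = one foot; stranded L unfooted): (fo.ˈtri) (ˈsus) (ˈbi:) (ˈfa:r) (ˈla:) (ˈfe:) (ˈfi:).
Foot heads: 2, 3, 4, 5, 6, 7, 8.
Primary stress on the rightmost head = syllable 8.
Secondary stress on 2, 3, 4, 5, 6, 7: fo.ˌtri.ˌsus.ˌbi:.ˌfa:r.ˌla:.ˌfe:.ˈfi:.

primary 8, secondary 2, 3, 4, 5, 6, 7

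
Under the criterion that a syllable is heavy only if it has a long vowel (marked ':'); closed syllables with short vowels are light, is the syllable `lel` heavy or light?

`lel`: short vowel, closed (coda /l/). Short vowel → light.

light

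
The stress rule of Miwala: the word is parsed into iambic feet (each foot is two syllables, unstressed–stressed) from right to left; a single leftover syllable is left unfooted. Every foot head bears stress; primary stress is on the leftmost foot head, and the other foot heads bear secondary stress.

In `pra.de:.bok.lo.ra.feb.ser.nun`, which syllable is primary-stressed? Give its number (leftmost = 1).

2

Parse right to left into iambic (σˈσ) feet: (pra.ˈde:) (bok.ˈlo) (ra.ˈfeb) (ser.ˈnun).
Foot heads (stressed positions): 2, 4, 6, 8.
End Rule Leftmost: primary stress on the leftmost head = syllable 2.
Primary stress: syllable 2 → pra.ˈde:.bok.lo.ra.feb.ser.nun.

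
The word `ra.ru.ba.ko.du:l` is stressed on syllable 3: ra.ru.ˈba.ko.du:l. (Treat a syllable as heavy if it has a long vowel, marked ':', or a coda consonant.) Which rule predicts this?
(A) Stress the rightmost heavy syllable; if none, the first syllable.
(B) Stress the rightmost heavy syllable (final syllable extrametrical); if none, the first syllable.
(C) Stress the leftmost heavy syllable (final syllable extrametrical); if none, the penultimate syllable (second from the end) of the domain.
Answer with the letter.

C

Rule A → syllable 5 (observed: 3).
Rule B → syllable 1 (observed: 3).
Rule C → syllable 3 ✓.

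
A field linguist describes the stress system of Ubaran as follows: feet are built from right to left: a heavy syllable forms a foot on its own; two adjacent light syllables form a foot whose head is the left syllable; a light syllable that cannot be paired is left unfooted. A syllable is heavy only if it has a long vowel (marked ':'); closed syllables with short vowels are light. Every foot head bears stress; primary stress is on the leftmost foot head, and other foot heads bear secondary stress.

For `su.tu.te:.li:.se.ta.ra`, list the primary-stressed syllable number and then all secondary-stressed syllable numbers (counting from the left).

Weights: 1 su L, 2 tu L, 3 te: H, 4 li: H, 5 se L, 6 ta L, 7 ra L.
Parse right to left (heavy = foot alone; LL = one foot; stranded L unfooted): (ˈsu.tu) (ˈte:) (ˈli:) se (ˈta.ra).
Foot heads: 1, 3, 4, 6.
Primary stress on the leftmost head = syllable 1.
Secondary stress on 3, 4, 6: ˈsu.tu.ˌte:.ˌli:.se.ˌta.ra.

primary 1, secondary 3, 4, 6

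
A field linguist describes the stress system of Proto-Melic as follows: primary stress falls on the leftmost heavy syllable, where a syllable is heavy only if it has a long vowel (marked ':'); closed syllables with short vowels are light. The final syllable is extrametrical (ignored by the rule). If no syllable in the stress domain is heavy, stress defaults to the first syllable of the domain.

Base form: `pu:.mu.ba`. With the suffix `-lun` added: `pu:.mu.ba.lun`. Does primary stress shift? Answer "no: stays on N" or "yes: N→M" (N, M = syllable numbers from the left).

no: stays on 1

Base `pu:.mu.ba` (3 syllables):
  The final syllable (3, ba) is extrametrical; the stress domain is syllables 1–2.
  Weights: 1 pu: H, 2 mu L.
  Heavy syllables in the domain: 1. The leftmost is syllable 1 (pu:).
  → primary stress on syllable 1.
Suffixed `pu:.mu.ba.lun` (4 syllables):
  The final syllable (4, lun) is extrametrical; the stress domain is syllables 1–3.
  Weights: 1 pu: H, 2 mu L, 3 ba L.
  Heavy syllables in the domain: 1. The leftmost is syllable 1 (pu:).
  → primary stress on syllable 1.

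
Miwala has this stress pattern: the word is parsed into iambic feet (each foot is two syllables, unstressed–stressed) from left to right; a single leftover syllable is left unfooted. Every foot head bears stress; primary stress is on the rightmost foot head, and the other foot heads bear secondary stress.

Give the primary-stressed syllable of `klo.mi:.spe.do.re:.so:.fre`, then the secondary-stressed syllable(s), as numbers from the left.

primary 6, secondary 2, 4

Parse left to right into iambic (σˈσ) feet: (klo.ˈmi:) (spe.ˈdo) (re:.ˈso:) fre. Syllable 7 is left unfooted.
Foot heads (stressed positions): 2, 4, 6.
End Rule Rightmost: primary stress on the rightmost head = syllable 6.
Secondary stress on 2, 4: klo.ˌmi:.spe.ˌdo.re:.ˈso:.fre.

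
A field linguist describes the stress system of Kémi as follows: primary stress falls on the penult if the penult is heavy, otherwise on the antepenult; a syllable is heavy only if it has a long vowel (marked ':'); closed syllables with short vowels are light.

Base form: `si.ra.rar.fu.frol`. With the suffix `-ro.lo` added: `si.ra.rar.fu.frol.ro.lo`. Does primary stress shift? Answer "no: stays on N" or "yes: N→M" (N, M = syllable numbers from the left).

yes: 3→5

Base `si.ra.rar.fu.frol` (5 syllables):
  Weights: 3 rar L, 4 fu L, 5 frol L.
  The penult (syllable 4, fu) is light, so stress falls on the antepenult (syllable 3, rar).
  → primary stress on syllable 3.
Suffixed `si.ra.rar.fu.frol.ro.lo` (7 syllables):
  Weights: 5 frol L, 6 ro L, 7 lo L.
  The penult (syllable 6, ro) is light, so stress falls on the antepenult (syllable 5, frol).
  → primary stress on syllable 5.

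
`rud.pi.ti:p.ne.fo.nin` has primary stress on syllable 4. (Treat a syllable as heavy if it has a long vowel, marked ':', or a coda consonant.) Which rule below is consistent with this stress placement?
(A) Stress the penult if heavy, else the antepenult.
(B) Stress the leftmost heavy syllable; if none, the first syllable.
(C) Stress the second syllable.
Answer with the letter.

Rule A → syllable 4 ✓.
Rule B → syllable 1 (observed: 4).
Rule C → syllable 2 (observed: 4).

A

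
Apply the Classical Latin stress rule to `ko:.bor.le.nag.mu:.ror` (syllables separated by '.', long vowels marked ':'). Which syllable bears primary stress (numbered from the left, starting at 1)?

Classical Latin: stress the penult if heavy (long vowel or closed), else the antepenult.
Weights: 4 nag H, 5 mu: H, 6 ror H.
The penult (syllable 5, mu:) is heavy, so it takes stress.
Stress on syllable 5: ko:.bor.le.nag.ˈmu:.ror.

5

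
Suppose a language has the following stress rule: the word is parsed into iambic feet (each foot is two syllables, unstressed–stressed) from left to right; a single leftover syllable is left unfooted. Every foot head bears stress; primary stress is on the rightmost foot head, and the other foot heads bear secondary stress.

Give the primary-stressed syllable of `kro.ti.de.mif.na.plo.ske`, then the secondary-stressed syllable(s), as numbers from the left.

primary 6, secondary 2, 4

Parse left to right into iambic (σˈσ) feet: (kro.ˈti) (de.ˈmif) (na.ˈplo) ske. Syllable 7 is left unfooted.
Foot heads (stressed positions): 2, 4, 6.
End Rule Rightmost: primary stress on the rightmost head = syllable 6.
Secondary stress on 2, 4: kro.ˌti.de.ˌmif.na.ˈplo.ske.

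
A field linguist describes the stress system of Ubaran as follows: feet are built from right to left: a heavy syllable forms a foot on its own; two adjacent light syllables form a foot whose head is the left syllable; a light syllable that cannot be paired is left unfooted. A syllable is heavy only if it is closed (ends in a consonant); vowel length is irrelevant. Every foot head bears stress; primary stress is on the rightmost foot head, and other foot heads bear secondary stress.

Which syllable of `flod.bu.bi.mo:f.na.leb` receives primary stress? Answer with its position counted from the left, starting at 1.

6

Weights: 1 flod H, 2 bu L, 3 bi L, 4 mo:f H, 5 na L, 6 leb H.
Parse right to left (heavy = foot alone; LL = one foot; stranded L unfooted): (ˈflod) (ˈbu.bi) (ˈmo:f) na (ˈleb).
Foot heads: 1, 2, 4, 6.
Primary stress on the rightmost head = syllable 6.
Primary stress: syllable 6 → flod.bu.bi.mo:f.na.ˈleb.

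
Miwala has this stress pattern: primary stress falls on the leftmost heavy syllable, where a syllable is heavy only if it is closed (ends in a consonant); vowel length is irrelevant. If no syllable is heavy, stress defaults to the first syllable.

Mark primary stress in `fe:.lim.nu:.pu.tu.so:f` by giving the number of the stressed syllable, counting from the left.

2

Weights: 1 fe: L, 2 lim H, 3 nu: L, 4 pu L, 5 tu L, 6 so:f H.
Heavy syllables in the domain: 2, 6. The leftmost is syllable 2 (lim).
Primary stress: syllable 2 → fe:.ˈlim.nu:.pu.tu.so:f.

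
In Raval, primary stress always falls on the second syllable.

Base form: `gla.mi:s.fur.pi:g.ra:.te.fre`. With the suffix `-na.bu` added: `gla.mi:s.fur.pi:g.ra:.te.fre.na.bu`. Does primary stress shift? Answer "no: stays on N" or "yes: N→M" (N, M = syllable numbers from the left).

no: stays on 2

Base `gla.mi:s.fur.pi:g.ra:.te.fre` (7 syllables):
  The word has 7 syllables; the second syllable is syllable 2 (mi:s).
  → primary stress on syllable 2.
Suffixed `gla.mi:s.fur.pi:g.ra:.te.fre.na.bu` (9 syllables):
  The word has 9 syllables; the second syllable is syllable 2 (mi:s).
  → primary stress on syllable 2.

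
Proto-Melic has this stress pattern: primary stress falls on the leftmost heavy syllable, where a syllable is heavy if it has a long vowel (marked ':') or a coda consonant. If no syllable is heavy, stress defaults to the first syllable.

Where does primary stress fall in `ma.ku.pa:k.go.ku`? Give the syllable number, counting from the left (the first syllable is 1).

3

Weights: 1 ma L, 2 ku L, 3 pa:k H, 4 go L, 5 ku L.
Heavy syllables in the domain: 3. The leftmost is syllable 3 (pa:k).
Primary stress: syllable 3 → ma.ku.ˈpa:k.go.ku.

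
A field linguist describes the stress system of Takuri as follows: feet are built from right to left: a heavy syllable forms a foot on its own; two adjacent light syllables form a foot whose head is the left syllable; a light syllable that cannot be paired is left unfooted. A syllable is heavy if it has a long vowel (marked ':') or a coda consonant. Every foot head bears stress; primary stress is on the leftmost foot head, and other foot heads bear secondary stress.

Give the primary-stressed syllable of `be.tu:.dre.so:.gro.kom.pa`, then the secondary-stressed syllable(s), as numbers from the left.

Weights: 1 be L, 2 tu: H, 3 dre L, 4 so: H, 5 gro L, 6 kom H, 7 pa L.
Parse right to left (heavy = foot alone; LL = one foot; stranded L unfooted): be (ˈtu:) dre (ˈso:) gro (ˈkom) pa.
Foot heads: 2, 4, 6.
Primary stress on the leftmost head = syllable 2.
Secondary stress on 4, 6: be.ˈtu:.dre.ˌso:.gro.ˌkom.pa.

primary 2, secondary 4, 6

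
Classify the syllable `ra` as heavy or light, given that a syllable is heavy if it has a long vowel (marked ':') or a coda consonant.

light

`ra`: short vowel, open (no coda). Short vowel, open → light.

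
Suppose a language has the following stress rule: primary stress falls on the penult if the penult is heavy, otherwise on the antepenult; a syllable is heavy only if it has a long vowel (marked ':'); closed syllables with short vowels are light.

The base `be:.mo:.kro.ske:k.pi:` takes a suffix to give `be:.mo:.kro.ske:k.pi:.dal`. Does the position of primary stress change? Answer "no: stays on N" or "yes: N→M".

Base `be:.mo:.kro.ske:k.pi:` (5 syllables):
  Weights: 3 kro L, 4 ske:k H, 5 pi: H.
  The penult (syllable 4, ske:k) is heavy, so it takes stress.
  → primary stress on syllable 4.
Suffixed `be:.mo:.kro.ske:k.pi:.dal` (6 syllables):
  Weights: 4 ske:k H, 5 pi: H, 6 dal L.
  The penult (syllable 5, pi:) is heavy, so it takes stress.
  → primary stress on syllable 5.

yes: 4→5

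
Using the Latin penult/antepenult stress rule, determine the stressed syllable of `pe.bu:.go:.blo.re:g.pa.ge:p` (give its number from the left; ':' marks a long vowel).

Classical Latin: stress the penult if heavy (long vowel or closed), else the antepenult.
Weights: 5 re:g H, 6 pa L, 7 ge:p H.
The penult (syllable 6, pa) is light, so stress falls on the antepenult (syllable 5, re:g).
Stress on syllable 5: pe.bu:.go:.blo.ˈre:g.pa.ge:p.

5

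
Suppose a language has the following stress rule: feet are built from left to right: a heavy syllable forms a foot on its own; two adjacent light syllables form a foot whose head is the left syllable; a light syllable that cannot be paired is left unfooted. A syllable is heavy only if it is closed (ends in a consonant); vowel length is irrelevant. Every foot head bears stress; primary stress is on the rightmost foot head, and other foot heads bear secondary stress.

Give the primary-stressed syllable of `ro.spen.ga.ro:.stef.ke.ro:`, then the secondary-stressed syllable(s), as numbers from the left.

Weights: 1 ro L, 2 spen H, 3 ga L, 4 ro: L, 5 stef H, 6 ke L, 7 ro: L.
Parse left to right (heavy = foot alone; LL = one foot; stranded L unfooted): ro (ˈspen) (ˈga.ro:) (ˈstef) (ˈke.ro:).
Foot heads: 2, 3, 5, 6.
Primary stress on the rightmost head = syllable 6.
Secondary stress on 2, 3, 5: ro.ˌspen.ˌga.ro:.ˌstef.ˈke.ro:.

primary 6, secondary 2, 3, 5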